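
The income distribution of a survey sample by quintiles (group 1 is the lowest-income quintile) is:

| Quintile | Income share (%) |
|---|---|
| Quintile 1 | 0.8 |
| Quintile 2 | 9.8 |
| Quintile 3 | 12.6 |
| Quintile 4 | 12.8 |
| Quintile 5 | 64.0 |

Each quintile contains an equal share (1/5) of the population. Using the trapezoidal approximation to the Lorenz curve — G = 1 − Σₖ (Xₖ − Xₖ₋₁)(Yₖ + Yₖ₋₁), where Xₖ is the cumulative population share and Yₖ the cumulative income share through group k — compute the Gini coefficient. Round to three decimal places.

Cumulative income shares Yₖ: 0.0080, 0.1060, 0.2320, 0.3600, 1.0000
Σ (Xₖ−Xₖ₋₁)(Yₖ+Yₖ₋₁) = (1/5)(0.0080+0.0000) + (1/5)(0.1060+0.0080) + (1/5)(0.2320+0.1060) + (1/5)(0.3600+0.2320) + (1/5)(1.0000+0.3600)
  = 0.0016 + 0.0228 + 0.0676 + 0.1184 + 0.2720 = 0.4824
G = 1 − 0.4824 = 0.5176

0.518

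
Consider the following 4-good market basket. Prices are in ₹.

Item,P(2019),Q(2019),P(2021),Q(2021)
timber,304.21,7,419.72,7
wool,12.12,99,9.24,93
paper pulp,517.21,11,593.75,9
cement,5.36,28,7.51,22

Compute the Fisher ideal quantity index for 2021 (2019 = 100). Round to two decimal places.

Laspeyres component (base-period weights):
ΣP(2019)Q(2021) = 304.21×7 + 12.12×93 + 517.21×9 + 5.36×22 = 2129.47 + 1127.16 + 4654.89 + 117.92 = 8029.44
ΣP(2019)Q(2019) = 304.21×7 + 12.12×99 + 517.21×11 + 5.36×28 = 2129.47 + 1199.88 + 5689.31 + 150.08 = 9168.74
L = 8029.44 / 9168.74 × 100 = 87.5741
Paasche component (current-period weights):
ΣP(2021)Q(2021) = 419.72×7 + 9.24×93 + 593.75×9 + 7.51×22 = 2938.04 + 859.32 + 5343.75 + 165.22 = 9306.33
ΣP(2021)Q(2019) = 419.72×7 + 9.24×99 + 593.75×11 + 7.51×28 = 2938.04 + 914.76 + 6531.25 + 210.28 = 10594.33
P = 9306.33 / 10594.33 × 100 = 87.8426
Fisher = √(L × P) = √(87.5741 × 87.8426) = 87.7082

87.71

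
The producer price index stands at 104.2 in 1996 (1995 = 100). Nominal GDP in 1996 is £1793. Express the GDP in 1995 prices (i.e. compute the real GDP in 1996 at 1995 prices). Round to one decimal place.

1720.7

Real = Nominal ÷ (Index/100) = 1793 ÷ (104.2/100)
     = 1793 ÷ 1.042 = 1720.7294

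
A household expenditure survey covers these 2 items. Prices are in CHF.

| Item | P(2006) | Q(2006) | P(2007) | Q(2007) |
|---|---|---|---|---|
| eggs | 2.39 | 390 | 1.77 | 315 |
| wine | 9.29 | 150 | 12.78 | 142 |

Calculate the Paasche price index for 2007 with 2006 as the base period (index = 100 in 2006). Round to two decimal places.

114.49

Paasche price index uses current-period quantities as weights.
ΣP(2007)·Q(2007) = 1.77×315 + 12.78×142 = 557.55 + 1814.76 = 2372.31
ΣP(2006)·Q(2007) = 2.39×315 + 9.29×142 = 752.85 + 1319.18 = 2072.03
Index = 2372.31 / 2072.03 × 100 = 114.4921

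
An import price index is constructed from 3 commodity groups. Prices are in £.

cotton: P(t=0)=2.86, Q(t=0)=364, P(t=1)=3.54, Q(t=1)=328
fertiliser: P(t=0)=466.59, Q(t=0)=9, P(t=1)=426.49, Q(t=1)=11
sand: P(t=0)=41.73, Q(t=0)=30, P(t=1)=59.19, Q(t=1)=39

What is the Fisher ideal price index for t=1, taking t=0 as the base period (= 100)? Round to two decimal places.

Laspeyres component (base-period weights):
ΣP(t=1)Q(t=0) = 3.54×364 + 426.49×9 + 59.19×30 = 1288.56 + 3838.41 + 1775.7 = 6902.67
ΣP(t=0)Q(t=0) = 2.86×364 + 466.59×9 + 41.73×30 = 1041.04 + 4199.31 + 1251.9 = 6492.25
L = 6902.67 / 6492.25 × 100 = 106.3217
Paasche component (current-period weights):
ΣP(t=1)Q(t=1) = 3.54×328 + 426.49×11 + 59.19×39 = 1161.12 + 4691.39 + 2308.41 = 8160.92
ΣP(t=0)Q(t=1) = 2.86×328 + 466.59×11 + 41.73×39 = 938.08 + 5132.49 + 1627.47 = 7698.04
P = 8160.92 / 7698.04 × 100 = 106.0130
Fisher = √(L × P) = √(106.3217 × 106.0130) = 106.1672

106.17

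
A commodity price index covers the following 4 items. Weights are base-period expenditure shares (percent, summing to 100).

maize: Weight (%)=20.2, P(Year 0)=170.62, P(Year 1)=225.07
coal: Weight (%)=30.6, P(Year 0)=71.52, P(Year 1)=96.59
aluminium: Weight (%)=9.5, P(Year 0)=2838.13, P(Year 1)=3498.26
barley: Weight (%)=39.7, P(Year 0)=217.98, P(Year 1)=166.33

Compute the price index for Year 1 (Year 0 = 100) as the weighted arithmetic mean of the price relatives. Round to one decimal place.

maize: 20.2 × (225.07/170.62) = 20.2 × 1.319130 = 26.6464
coal: 30.6 × (96.59/71.52) = 30.6 × 1.350531 = 41.3263
aluminium: 9.5 × (3498.26/2838.13) = 9.5 × 1.232593 = 11.7096
barley: 39.7 × (166.33/217.98) = 39.7 × 0.763052 = 30.2932
Index = Σ wᵢ·(p₁ᵢ/p₀ᵢ) = 26.6464 + 41.3263 + 11.7096 + 30.2932 = 109.9755

110.0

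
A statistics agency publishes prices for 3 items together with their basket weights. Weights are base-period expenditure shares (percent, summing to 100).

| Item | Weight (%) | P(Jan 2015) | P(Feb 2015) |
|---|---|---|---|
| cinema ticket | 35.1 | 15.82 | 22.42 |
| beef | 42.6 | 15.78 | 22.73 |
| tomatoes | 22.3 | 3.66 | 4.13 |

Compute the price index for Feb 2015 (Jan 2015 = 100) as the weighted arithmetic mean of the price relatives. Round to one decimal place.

136.3

cinema ticket: 35.1 × (22.42/15.82) = 35.1 × 1.417193 = 49.7435
beef: 42.6 × (22.73/15.78) = 42.6 × 1.440431 = 61.3624
tomatoes: 22.3 × (4.13/3.66) = 22.3 × 1.128415 = 25.1637
Index = Σ wᵢ·(p₁ᵢ/p₀ᵢ) = 49.7435 + 61.3624 + 25.1637 = 136.2695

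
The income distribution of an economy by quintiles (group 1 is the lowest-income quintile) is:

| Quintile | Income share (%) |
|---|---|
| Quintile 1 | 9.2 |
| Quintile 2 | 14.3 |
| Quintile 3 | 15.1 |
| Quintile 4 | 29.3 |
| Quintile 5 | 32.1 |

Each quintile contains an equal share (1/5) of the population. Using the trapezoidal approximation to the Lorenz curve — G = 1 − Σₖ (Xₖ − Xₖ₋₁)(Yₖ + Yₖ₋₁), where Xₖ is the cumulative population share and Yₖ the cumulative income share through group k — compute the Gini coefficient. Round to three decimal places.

0.243

Cumulative income shares Yₖ: 0.0920, 0.2350, 0.3860, 0.6790, 1.0000
Σ (Xₖ−Xₖ₋₁)(Yₖ+Yₖ₋₁) = (1/5)(0.0920+0.0000) + (1/5)(0.2350+0.0920) + (1/5)(0.3860+0.2350) + (1/5)(0.6790+0.3860) + (1/5)(1.0000+0.6790)
  = 0.0184 + 0.0654 + 0.1242 + 0.2130 + 0.3358 = 0.7568
G = 1 − 0.7568 = 0.2432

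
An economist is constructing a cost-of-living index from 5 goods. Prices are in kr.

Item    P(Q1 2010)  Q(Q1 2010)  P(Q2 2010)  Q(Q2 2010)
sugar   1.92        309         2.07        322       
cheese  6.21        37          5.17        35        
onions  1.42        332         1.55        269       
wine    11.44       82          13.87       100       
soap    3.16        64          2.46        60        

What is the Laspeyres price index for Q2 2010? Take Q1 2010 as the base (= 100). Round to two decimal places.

Laspeyres price index uses base-period quantities as weights.
ΣP(Q2 2010)·Q(Q1 2010) = 2.07×309 + 5.17×37 + 1.55×332 + 13.87×82 + 2.46×64 = 639.63 + 191.29 + 514.6 + 1137.34 + 157.44 = 2640.3
ΣP(Q1 2010)·Q(Q1 2010) = 1.92×309 + 6.21×37 + 1.42×332 + 11.44×82 + 3.16×64 = 593.28 + 229.77 + 471.44 + 938.08 + 202.24 = 2434.81
Index = 2640.3 / 2434.81 × 100 = 108.4397

108.44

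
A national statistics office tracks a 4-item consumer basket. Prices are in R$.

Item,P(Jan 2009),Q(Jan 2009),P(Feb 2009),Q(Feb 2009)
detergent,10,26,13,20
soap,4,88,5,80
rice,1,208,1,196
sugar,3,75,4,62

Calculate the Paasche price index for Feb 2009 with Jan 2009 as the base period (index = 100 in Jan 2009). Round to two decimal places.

122.39

Paasche price index uses current-period quantities as weights.
ΣP(Feb 2009)·Q(Feb 2009) = 13×20 + 5×80 + 1×196 + 4×62 = 260 + 400 + 196 + 248 = 1104
ΣP(Jan 2009)·Q(Feb 2009) = 10×20 + 4×80 + 1×196 + 3×62 = 200 + 320 + 196 + 186 = 902
Index = 1104 / 902 × 100 = 122.3947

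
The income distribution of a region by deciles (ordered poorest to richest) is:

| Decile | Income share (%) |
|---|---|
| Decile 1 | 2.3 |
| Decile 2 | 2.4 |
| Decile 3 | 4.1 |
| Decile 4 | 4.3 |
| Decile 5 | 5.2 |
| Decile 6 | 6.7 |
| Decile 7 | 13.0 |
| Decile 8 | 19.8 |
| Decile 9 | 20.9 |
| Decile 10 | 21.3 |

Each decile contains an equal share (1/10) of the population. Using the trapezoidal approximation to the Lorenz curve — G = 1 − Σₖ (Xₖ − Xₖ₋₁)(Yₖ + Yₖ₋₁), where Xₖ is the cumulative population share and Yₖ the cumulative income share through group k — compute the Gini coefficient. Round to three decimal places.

Cumulative income shares Yₖ: 0.0230, 0.0470, 0.0880, 0.1310, 0.1830, 0.2500, 0.3800, 0.5780, 0.7870, 1.0000
Σ (Xₖ−Xₖ₋₁)(Yₖ+Yₖ₋₁) = (1/10)(0.0230+0.0000) + (1/10)(0.0470+0.0230) + (1/10)(0.0880+0.0470) + (1/10)(0.1310+0.0880) + (1/10)(0.1830+0.1310) + (1/10)(0.2500+0.1830) + (1/10)(0.3800+0.2500) + (1/10)(0.5780+0.3800) + (1/10)(0.7870+0.5780) + (1/10)(1.0000+0.7870)
  = 0.0023 + 0.0070 + 0.0135 + 0.0219 + 0.0314 + 0.0433 + 0.0630 + 0.0958 + 0.1365 + 0.1787 = 0.5934
G = 1 − 0.5934 = 0.4066

0.407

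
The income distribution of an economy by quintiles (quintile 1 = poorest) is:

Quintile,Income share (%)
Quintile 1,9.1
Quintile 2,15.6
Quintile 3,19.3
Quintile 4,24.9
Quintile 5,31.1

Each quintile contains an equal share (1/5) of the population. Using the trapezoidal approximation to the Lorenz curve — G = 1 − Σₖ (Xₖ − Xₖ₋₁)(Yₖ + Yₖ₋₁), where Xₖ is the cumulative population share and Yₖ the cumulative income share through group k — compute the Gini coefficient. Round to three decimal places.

0.213

Cumulative income shares Yₖ: 0.0910, 0.2470, 0.4400, 0.6890, 1.0000
Σ (Xₖ−Xₖ₋₁)(Yₖ+Yₖ₋₁) = (1/5)(0.0910+0.0000) + (1/5)(0.2470+0.0910) + (1/5)(0.4400+0.2470) + (1/5)(0.6890+0.4400) + (1/5)(1.0000+0.6890)
  = 0.0182 + 0.0676 + 0.1374 + 0.2258 + 0.3378 = 0.7868
G = 1 − 0.7868 = 0.2132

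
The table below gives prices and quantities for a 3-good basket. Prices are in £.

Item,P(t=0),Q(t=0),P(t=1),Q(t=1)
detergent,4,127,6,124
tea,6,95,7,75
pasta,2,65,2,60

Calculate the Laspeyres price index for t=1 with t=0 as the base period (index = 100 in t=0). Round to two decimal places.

128.89

Laspeyres price index uses base-period quantities as weights.
ΣP(t=1)·Q(t=0) = 6×127 + 7×95 + 2×65 = 762 + 665 + 130 = 1557
ΣP(t=0)·Q(t=0) = 4×127 + 6×95 + 2×65 = 508 + 570 + 130 = 1208
Index = 1557 / 1208 × 100 = 128.8907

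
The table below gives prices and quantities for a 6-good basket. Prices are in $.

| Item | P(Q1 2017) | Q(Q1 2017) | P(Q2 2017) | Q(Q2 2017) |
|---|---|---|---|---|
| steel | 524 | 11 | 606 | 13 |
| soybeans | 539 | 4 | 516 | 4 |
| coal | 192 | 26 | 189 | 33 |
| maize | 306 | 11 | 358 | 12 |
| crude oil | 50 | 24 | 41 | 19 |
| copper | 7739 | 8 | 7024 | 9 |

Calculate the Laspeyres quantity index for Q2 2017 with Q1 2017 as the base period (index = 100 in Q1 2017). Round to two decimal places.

112.83

Laspeyres quantity index uses base-period prices as weights.
ΣP(Q1 2017)·Q(Q2 2017) = 524×13 + 539×4 + 192×33 + 306×12 + 50×19 + 7739×9 = 6812 + 2156 + 6336 + 3672 + 950 + 69651 = 89577
ΣP(Q1 2017)·Q(Q1 2017) = 524×11 + 539×4 + 192×26 + 306×11 + 50×24 + 7739×8 = 5764 + 2156 + 4992 + 3366 + 1200 + 61912 = 79390
Index = 89577 / 79390 × 100 = 112.8316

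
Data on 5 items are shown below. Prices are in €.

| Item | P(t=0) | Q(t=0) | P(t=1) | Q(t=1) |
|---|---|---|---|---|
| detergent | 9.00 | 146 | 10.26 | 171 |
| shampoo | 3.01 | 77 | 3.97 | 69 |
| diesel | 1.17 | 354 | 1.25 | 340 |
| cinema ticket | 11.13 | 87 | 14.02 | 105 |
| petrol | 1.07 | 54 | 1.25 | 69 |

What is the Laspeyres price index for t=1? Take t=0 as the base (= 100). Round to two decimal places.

Laspeyres price index uses base-period quantities as weights.
ΣP(t=1)·Q(t=0) = 10.26×146 + 3.97×77 + 1.25×354 + 14.02×87 + 1.25×54 = 1497.96 + 305.69 + 442.5 + 1219.74 + 67.5 = 3533.39
ΣP(t=0)·Q(t=0) = 9.00×146 + 3.01×77 + 1.17×354 + 11.13×87 + 1.07×54 = 1314 + 231.77 + 414.18 + 968.31 + 57.78 = 2986.04
Index = 3533.39 / 2986.04 × 100 = 118.3303

118.33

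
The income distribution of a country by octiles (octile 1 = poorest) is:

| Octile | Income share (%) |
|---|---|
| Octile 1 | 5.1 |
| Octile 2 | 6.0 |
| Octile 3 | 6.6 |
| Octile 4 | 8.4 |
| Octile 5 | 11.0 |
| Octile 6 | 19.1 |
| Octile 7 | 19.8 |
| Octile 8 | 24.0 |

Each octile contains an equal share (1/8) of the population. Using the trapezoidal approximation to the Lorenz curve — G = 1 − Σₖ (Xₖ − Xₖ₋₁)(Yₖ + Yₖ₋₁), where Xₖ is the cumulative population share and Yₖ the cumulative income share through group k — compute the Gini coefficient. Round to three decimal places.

Cumulative income shares Yₖ: 0.0510, 0.1110, 0.1770, 0.2610, 0.3710, 0.5620, 0.7600, 1.0000
Σ (Xₖ−Xₖ₋₁)(Yₖ+Yₖ₋₁) = (1/8)(0.0510+0.0000) + (1/8)(0.1110+0.0510) + (1/8)(0.1770+0.1110) + (1/8)(0.2610+0.1770) + (1/8)(0.3710+0.2610) + (1/8)(0.5620+0.3710) + (1/8)(0.7600+0.5620) + (1/8)(1.0000+0.7600)
  = 0.0064 + 0.0202 + 0.0360 + 0.0548 + 0.0790 + 0.1166 + 0.1653 + 0.2200 = 0.6983
G = 1 − 0.6983 = 0.3017

0.302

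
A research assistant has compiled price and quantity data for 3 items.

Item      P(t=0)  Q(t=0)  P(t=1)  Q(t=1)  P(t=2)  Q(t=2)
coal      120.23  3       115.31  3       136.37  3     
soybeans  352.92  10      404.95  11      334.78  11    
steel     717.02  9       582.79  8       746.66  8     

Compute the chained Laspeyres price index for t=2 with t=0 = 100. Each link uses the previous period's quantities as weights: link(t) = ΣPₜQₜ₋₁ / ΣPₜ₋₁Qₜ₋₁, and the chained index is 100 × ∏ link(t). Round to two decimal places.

Link t=0→t=1:
ΣP(t=1)Q(t=0) = 115.31×3 + 404.95×10 + 582.79×9 = 345.93 + 4049.5 + 5245.11 = 9640.54
ΣP(t=0)Q(t=0) = 120.23×3 + 352.92×10 + 717.02×9 = 360.69 + 3529.2 + 6453.18 = 10343.07
link = 9640.54/10343.07 = 0.932077
Link t=1→t=2:
ΣP(t=2)Q(t=1) = 136.37×3 + 334.78×11 + 746.66×8 = 409.11 + 3682.58 + 5973.28 = 10064.97
ΣP(t=1)Q(t=1) = 115.31×3 + 404.95×11 + 582.79×8 = 345.93 + 4454.45 + 4662.32 = 9462.7
link = 10064.97/9462.7 = 1.063647
Chained index = 100 × 0.932077 × 1.063647 = 99.1401

99.14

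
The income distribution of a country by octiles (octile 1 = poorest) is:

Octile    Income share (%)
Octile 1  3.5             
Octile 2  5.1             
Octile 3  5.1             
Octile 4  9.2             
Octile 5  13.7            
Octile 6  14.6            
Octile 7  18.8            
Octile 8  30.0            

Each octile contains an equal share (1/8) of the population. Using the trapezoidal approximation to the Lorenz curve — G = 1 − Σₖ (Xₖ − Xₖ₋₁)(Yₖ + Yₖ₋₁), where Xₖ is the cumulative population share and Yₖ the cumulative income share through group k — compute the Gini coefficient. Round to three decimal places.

Cumulative income shares Yₖ: 0.0350, 0.0860, 0.1370, 0.2290, 0.3660, 0.5120, 0.7000, 1.0000
Σ (Xₖ−Xₖ₋₁)(Yₖ+Yₖ₋₁) = (1/8)(0.0350+0.0000) + (1/8)(0.0860+0.0350) + (1/8)(0.1370+0.0860) + (1/8)(0.2290+0.1370) + (1/8)(0.3660+0.2290) + (1/8)(0.5120+0.3660) + (1/8)(0.7000+0.5120) + (1/8)(1.0000+0.7000)
  = 0.0044 + 0.0151 + 0.0279 + 0.0457 + 0.0744 + 0.1098 + 0.1515 + 0.2125 = 0.6412
G = 1 − 0.6412 = 0.3588

0.359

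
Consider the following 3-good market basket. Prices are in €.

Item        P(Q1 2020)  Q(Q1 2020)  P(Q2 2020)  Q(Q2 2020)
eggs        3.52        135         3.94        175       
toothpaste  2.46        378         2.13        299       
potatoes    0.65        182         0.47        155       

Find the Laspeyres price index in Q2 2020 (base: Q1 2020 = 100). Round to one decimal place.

93.4

Laspeyres price index uses base-period quantities as weights.
ΣP(Q2 2020)·Q(Q1 2020) = 3.94×135 + 2.13×378 + 0.47×182 = 531.9 + 805.14 + 85.54 = 1422.58
ΣP(Q1 2020)·Q(Q1 2020) = 3.52×135 + 2.46×378 + 0.65×182 = 475.2 + 929.88 + 118.3 = 1523.38
Index = 1422.58 / 1523.38 × 100 = 93.3831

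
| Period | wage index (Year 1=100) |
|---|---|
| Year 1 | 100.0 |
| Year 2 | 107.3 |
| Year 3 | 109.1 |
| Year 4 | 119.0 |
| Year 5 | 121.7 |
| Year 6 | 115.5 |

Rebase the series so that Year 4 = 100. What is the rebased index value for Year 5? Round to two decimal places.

Rebased(Year 5) = 121.7 / 119.0 × 100 = 102.2689

102.27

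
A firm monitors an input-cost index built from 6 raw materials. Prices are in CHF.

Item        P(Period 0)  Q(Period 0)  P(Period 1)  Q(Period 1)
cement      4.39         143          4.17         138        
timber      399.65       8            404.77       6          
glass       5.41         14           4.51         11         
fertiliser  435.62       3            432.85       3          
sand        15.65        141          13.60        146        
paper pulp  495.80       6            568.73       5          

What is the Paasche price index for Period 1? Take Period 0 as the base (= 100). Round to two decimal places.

100.52

Paasche price index uses current-period quantities as weights.
ΣP(Period 1)·Q(Period 1) = 4.17×138 + 404.77×6 + 4.51×11 + 432.85×3 + 13.60×146 + 568.73×5 = 575.46 + 2428.62 + 49.61 + 1298.55 + 1985.6 + 2843.65 = 9181.49
ΣP(Period 0)·Q(Period 1) = 4.39×138 + 399.65×6 + 5.41×11 + 435.62×3 + 15.65×146 + 495.80×5 = 605.82 + 2397.9 + 59.51 + 1306.86 + 2284.9 + 2479 = 9133.99
Index = 9181.49 / 9133.99 × 100 = 100.5200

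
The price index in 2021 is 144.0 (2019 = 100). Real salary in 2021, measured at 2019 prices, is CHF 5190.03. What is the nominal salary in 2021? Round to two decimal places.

7473.64

Nominal = Real × (Index/100) = 5190.03 × (144.0/100)
        = 5190.03 × 1.440 = 7473.6432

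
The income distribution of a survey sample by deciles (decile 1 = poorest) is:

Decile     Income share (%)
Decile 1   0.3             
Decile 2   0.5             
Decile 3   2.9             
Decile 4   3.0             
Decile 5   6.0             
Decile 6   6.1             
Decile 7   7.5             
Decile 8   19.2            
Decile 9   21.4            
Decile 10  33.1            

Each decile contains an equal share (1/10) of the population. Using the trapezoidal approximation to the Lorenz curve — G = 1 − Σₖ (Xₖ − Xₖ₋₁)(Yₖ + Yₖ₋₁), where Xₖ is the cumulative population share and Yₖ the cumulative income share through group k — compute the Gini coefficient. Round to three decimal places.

0.537

Cumulative income shares Yₖ: 0.0030, 0.0080, 0.0370, 0.0670, 0.1270, 0.1880, 0.2630, 0.4550, 0.6690, 1.0000
Σ (Xₖ−Xₖ₋₁)(Yₖ+Yₖ₋₁) = (1/10)(0.0030+0.0000) + (1/10)(0.0080+0.0030) + (1/10)(0.0370+0.0080) + (1/10)(0.0670+0.0370) + (1/10)(0.1270+0.0670) + (1/10)(0.1880+0.1270) + (1/10)(0.2630+0.1880) + (1/10)(0.4550+0.2630) + (1/10)(0.6690+0.4550) + (1/10)(1.0000+0.6690)
  = 0.0003 + 0.0011 + 0.0045 + 0.0104 + 0.0194 + 0.0315 + 0.0451 + 0.0718 + 0.1124 + 0.1669 = 0.4634
G = 1 − 0.4634 = 0.5366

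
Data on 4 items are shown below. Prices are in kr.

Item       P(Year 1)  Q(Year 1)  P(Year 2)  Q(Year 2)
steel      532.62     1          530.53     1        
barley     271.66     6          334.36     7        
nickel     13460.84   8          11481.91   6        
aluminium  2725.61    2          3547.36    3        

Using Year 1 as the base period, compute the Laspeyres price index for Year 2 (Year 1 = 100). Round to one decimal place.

Laspeyres price index uses base-period quantities as weights.
ΣP(Year 2)·Q(Year 1) = 530.53×1 + 334.36×6 + 11481.91×8 + 3547.36×2 = 530.53 + 2006.16 + 91855.28 + 7094.72 = 101486.69
ΣP(Year 1)·Q(Year 1) = 532.62×1 + 271.66×6 + 13460.84×8 + 2725.61×2 = 532.62 + 1629.96 + 107686.72 + 5451.22 = 115300.52
Index = 101486.69 / 115300.52 × 100 = 88.0193

88.0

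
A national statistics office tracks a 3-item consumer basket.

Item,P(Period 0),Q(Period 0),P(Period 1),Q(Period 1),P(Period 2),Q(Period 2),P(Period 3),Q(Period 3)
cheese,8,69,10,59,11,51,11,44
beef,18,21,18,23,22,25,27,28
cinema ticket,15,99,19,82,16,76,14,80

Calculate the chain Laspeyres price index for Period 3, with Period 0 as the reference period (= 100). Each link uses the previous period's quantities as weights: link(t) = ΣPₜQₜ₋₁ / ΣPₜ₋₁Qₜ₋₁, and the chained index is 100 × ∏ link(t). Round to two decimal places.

Link Period 0→Period 1:
ΣP(Period 1)Q(Period 0) = 10×69 + 18×21 + 19×99 = 690 + 378 + 1881 = 2949
ΣP(Period 0)Q(Period 0) = 8×69 + 18×21 + 15×99 = 552 + 378 + 1485 = 2415
link = 2949/2415 = 1.221118
Link Period 1→Period 2:
ΣP(Period 2)Q(Period 1) = 11×59 + 22×23 + 16×82 = 649 + 506 + 1312 = 2467
ΣP(Period 1)Q(Period 1) = 10×59 + 18×23 + 19×82 = 590 + 414 + 1558 = 2562
link = 2467/2562 = 0.962920
Link Period 2→Period 3:
ΣP(Period 3)Q(Period 2) = 11×51 + 27×25 + 14×76 = 561 + 675 + 1064 = 2300
ΣP(Period 2)Q(Period 2) = 11×51 + 22×25 + 16×76 = 561 + 550 + 1216 = 2327
link = 2300/2327 = 0.988397
Chained index = 100 × 1.221118 × 0.962920 × 0.988397 = 116.2195

116.22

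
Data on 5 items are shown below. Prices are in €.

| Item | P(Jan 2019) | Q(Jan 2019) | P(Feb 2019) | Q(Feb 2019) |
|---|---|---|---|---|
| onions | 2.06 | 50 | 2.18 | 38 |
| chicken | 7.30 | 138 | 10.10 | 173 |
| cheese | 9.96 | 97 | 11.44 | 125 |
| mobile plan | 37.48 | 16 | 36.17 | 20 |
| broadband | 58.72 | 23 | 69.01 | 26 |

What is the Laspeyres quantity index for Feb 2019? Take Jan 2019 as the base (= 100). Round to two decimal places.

Laspeyres quantity index uses base-period prices as weights.
ΣP(Jan 2019)·Q(Feb 2019) = 2.06×38 + 7.30×173 + 9.96×125 + 37.48×20 + 58.72×26 = 78.28 + 1262.9 + 1245 + 749.6 + 1526.72 = 4862.5
ΣP(Jan 2019)·Q(Jan 2019) = 2.06×50 + 7.30×138 + 9.96×97 + 37.48×16 + 58.72×23 = 103 + 1007.4 + 966.12 + 599.68 + 1350.56 = 4026.76
Index = 4862.5 / 4026.76 × 100 = 120.7547

120.75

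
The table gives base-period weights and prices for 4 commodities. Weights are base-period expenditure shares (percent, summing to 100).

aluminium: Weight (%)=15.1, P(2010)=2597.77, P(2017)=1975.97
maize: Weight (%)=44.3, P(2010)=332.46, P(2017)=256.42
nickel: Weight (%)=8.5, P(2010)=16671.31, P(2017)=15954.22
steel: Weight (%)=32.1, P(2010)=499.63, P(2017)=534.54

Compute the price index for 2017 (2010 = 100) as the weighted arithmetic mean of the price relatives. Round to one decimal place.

aluminium: 15.1 × (1975.97/2597.77) = 15.1 × 0.760641 = 11.4857
maize: 44.3 × (256.42/332.46) = 44.3 × 0.771281 = 34.1677
nickel: 8.5 × (15954.22/16671.31) = 8.5 × 0.956987 = 8.1344
steel: 32.1 × (534.54/499.63) = 32.1 × 1.069872 = 34.3429
Index = Σ wᵢ·(p₁ᵢ/p₀ᵢ) = 11.4857 + 34.1677 + 8.1344 + 34.3429 = 88.1307

88.1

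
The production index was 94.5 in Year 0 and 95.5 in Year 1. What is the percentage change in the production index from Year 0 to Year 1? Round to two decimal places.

1.06%

Change = (95.5 − 94.5) / 94.5 × 100
       = 1.0 / 94.5 × 100 = 1.0582%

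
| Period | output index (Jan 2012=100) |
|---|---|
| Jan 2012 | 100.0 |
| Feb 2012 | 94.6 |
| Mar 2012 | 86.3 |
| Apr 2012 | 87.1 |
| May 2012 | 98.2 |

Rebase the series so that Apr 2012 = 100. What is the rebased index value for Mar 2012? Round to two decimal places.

99.08

Rebased(Mar 2012) = 86.3 / 87.1 × 100 = 99.0815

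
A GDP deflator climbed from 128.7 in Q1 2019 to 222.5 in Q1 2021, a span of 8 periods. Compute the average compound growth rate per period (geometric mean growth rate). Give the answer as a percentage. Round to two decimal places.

7.08%

Growth factor = (222.5/128.7)^(1/8) = (1.728827)^(1/8) = 1.070826
Growth rate = 1.070826 − 1 = 0.070826 = 7.0826%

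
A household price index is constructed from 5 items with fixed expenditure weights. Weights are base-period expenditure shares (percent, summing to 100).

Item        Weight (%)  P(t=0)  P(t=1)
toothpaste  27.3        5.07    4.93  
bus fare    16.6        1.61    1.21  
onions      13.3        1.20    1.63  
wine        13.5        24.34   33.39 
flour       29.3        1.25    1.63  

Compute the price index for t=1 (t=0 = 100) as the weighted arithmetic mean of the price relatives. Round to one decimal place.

toothpaste: 27.3 × (4.93/5.07) = 27.3 × 0.972387 = 26.5462
bus fare: 16.6 × (1.21/1.61) = 16.6 × 0.751553 = 12.4758
onions: 13.3 × (1.63/1.20) = 13.3 × 1.358333 = 18.0658
wine: 13.5 × (33.39/24.34) = 13.5 × 1.371816 = 18.5195
flour: 29.3 × (1.63/1.25) = 29.3 × 1.304000 = 38.2072
Index = Σ wᵢ·(p₁ᵢ/p₀ᵢ) = 26.5462 + 12.4758 + 18.0658 + 18.5195 + 38.2072 = 113.8145

113.8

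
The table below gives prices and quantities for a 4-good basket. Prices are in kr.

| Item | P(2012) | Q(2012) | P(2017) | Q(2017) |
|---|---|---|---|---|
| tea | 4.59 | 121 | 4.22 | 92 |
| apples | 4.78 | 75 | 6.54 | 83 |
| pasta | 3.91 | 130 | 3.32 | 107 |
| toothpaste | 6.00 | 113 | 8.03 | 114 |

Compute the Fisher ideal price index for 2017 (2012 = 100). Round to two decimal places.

113.00

Laspeyres component (base-period weights):
ΣP(2017)Q(2012) = 4.22×121 + 6.54×75 + 3.32×130 + 8.03×113 = 510.62 + 490.5 + 431.6 + 907.39 = 2340.11
ΣP(2012)Q(2012) = 4.59×121 + 4.78×75 + 3.91×130 + 6.00×113 = 555.39 + 358.5 + 508.3 + 678 = 2100.19
L = 2340.11 / 2100.19 × 100 = 111.4237
Paasche component (current-period weights):
ΣP(2017)Q(2017) = 4.22×92 + 6.54×83 + 3.32×107 + 8.03×114 = 388.24 + 542.82 + 355.24 + 915.42 = 2201.72
ΣP(2012)Q(2017) = 4.59×92 + 4.78×83 + 3.91×107 + 6.00×114 = 422.28 + 396.74 + 418.37 + 684 = 1921.39
P = 2201.72 / 1921.39 × 100 = 114.5900
Fisher = √(L × P) = √(111.4237 × 114.5900) = 112.9958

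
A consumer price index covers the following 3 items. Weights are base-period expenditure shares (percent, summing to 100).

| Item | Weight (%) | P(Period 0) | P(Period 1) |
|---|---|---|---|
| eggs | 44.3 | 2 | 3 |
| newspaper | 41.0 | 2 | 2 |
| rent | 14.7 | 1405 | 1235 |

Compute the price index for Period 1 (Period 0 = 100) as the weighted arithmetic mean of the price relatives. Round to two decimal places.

eggs: 44.3 × (3/2) = 44.3 × 1.500000 = 66.4500
newspaper: 41.0 × (2/2) = 41.0 × 1.000000 = 41.0000
rent: 14.7 × (1235/1405) = 14.7 × 0.879004 = 12.9214
Index = Σ wᵢ·(p₁ᵢ/p₀ᵢ) = 66.4500 + 41.0000 + 12.9214 = 120.3714

120.37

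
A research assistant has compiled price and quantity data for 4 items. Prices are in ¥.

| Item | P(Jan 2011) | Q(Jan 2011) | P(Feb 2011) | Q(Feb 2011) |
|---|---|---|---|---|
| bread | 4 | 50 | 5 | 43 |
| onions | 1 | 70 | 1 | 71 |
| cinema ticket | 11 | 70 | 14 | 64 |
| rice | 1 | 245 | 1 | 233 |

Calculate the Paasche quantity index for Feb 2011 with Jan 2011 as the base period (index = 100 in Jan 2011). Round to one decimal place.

Paasche quantity index uses current-period prices as weights.
ΣP(Feb 2011)·Q(Feb 2011) = 5×43 + 1×71 + 14×64 + 1×233 = 215 + 71 + 896 + 233 = 1415
ΣP(Feb 2011)·Q(Jan 2011) = 5×50 + 1×70 + 14×70 + 1×245 = 250 + 70 + 980 + 245 = 1545
Index = 1415 / 1545 × 100 = 91.5858

91.6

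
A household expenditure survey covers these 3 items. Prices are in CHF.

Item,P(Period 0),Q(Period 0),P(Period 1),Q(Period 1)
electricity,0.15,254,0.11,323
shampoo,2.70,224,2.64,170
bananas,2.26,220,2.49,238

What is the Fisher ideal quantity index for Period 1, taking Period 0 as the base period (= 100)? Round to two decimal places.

Laspeyres component (base-period weights):
ΣP(Period 0)Q(Period 1) = 0.15×323 + 2.70×170 + 2.26×238 = 48.45 + 459 + 537.88 = 1045.33
ΣP(Period 0)Q(Period 0) = 0.15×254 + 2.70×224 + 2.26×220 = 38.1 + 604.8 + 497.2 = 1140.1
L = 1045.33 / 1140.1 × 100 = 91.6876
Paasche component (current-period weights):
ΣP(Period 1)Q(Period 1) = 0.11×323 + 2.64×170 + 2.49×238 = 35.53 + 448.8 + 592.62 = 1076.95
ΣP(Period 1)Q(Period 0) = 0.11×254 + 2.64×224 + 2.49×220 = 27.94 + 591.36 + 547.8 = 1167.1
P = 1076.95 / 1167.1 × 100 = 92.2757
Fisher = √(L × P) = √(91.6876 × 92.2757) = 91.9812

91.98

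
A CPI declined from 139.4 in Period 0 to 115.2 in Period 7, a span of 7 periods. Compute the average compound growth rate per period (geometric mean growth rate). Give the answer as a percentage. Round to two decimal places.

Growth factor = (115.2/139.4)^(1/7) = (0.826399)^(1/7) = 0.973128
Growth rate = 0.973128 − 1 = -0.026872 = -2.6872%

-2.69%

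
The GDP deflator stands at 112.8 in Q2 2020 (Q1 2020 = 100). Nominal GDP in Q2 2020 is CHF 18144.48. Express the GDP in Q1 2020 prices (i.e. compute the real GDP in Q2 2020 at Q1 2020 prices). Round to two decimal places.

16085.53

Real = Nominal ÷ (Index/100) = 18144.48 ÷ (112.8/100)
     = 18144.48 ÷ 1.128 = 16085.5319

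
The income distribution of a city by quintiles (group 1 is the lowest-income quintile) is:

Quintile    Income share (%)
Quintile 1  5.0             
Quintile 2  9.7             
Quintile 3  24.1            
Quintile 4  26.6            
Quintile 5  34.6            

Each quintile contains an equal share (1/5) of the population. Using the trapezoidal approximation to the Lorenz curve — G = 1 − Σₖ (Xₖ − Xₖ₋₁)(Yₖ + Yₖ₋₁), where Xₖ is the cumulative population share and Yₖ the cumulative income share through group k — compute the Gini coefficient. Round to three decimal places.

Cumulative income shares Yₖ: 0.0500, 0.1470, 0.3880, 0.6540, 1.0000
Σ (Xₖ−Xₖ₋₁)(Yₖ+Yₖ₋₁) = (1/5)(0.0500+0.0000) + (1/5)(0.1470+0.0500) + (1/5)(0.3880+0.1470) + (1/5)(0.6540+0.3880) + (1/5)(1.0000+0.6540)
  = 0.0100 + 0.0394 + 0.1070 + 0.2084 + 0.3308 = 0.6956
G = 1 − 0.6956 = 0.3044

0.304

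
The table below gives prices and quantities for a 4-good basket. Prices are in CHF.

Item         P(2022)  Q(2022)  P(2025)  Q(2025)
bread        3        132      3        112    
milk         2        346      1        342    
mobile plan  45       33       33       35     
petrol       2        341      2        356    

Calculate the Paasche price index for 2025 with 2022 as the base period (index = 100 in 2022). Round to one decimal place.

77.0

Paasche price index uses current-period quantities as weights.
ΣP(2025)·Q(2025) = 3×112 + 1×342 + 33×35 + 2×356 = 336 + 342 + 1155 + 712 = 2545
ΣP(2022)·Q(2025) = 3×112 + 2×342 + 45×35 + 2×356 = 336 + 684 + 1575 + 712 = 3307
Index = 2545 / 3307 × 100 = 76.9580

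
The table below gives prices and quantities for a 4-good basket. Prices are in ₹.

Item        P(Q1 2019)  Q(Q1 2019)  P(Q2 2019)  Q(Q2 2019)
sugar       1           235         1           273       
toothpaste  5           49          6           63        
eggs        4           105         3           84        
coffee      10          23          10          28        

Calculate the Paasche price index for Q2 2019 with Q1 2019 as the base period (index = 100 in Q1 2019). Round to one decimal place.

Paasche price index uses current-period quantities as weights.
ΣP(Q2 2019)·Q(Q2 2019) = 1×273 + 6×63 + 3×84 + 10×28 = 273 + 378 + 252 + 280 = 1183
ΣP(Q1 2019)·Q(Q2 2019) = 1×273 + 5×63 + 4×84 + 10×28 = 273 + 315 + 336 + 280 = 1204
Index = 1183 / 1204 × 100 = 98.2558

98.3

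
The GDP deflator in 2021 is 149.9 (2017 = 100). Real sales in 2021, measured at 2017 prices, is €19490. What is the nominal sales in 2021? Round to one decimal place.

Nominal = Real × (Index/100) = 19490 × (149.9/100)
        = 19490 × 1.499 = 29215.5100

29215.5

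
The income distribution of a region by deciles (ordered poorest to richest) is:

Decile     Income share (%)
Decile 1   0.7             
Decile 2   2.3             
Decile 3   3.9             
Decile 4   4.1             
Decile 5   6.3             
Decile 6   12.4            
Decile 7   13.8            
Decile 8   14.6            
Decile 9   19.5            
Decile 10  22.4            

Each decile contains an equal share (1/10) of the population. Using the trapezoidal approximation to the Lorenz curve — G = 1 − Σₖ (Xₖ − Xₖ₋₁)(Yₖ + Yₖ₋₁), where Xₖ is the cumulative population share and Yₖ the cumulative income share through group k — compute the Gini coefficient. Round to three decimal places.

0.404

Cumulative income shares Yₖ: 0.0070, 0.0300, 0.0690, 0.1100, 0.1730, 0.2970, 0.4350, 0.5810, 0.7760, 1.0000
Σ (Xₖ−Xₖ₋₁)(Yₖ+Yₖ₋₁) = (1/10)(0.0070+0.0000) + (1/10)(0.0300+0.0070) + (1/10)(0.0690+0.0300) + (1/10)(0.1100+0.0690) + (1/10)(0.1730+0.1100) + (1/10)(0.2970+0.1730) + (1/10)(0.4350+0.2970) + (1/10)(0.5810+0.4350) + (1/10)(0.7760+0.5810) + (1/10)(1.0000+0.7760)
  = 0.0007 + 0.0037 + 0.0099 + 0.0179 + 0.0283 + 0.0470 + 0.0732 + 0.1016 + 0.1357 + 0.1776 = 0.5956
G = 1 − 0.5956 = 0.4044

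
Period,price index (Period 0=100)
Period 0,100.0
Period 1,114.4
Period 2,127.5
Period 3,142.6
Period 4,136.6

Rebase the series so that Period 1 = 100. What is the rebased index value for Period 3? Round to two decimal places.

Rebased(Period 3) = 142.6 / 114.4 × 100 = 124.6503

124.65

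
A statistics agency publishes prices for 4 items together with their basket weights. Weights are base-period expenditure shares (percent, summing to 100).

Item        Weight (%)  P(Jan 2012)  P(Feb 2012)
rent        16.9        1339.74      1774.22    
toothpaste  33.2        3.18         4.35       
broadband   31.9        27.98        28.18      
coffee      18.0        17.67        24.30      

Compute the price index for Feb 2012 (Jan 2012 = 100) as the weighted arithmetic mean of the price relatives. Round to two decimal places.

124.68

rent: 16.9 × (1774.22/1339.74) = 16.9 × 1.324302 = 22.3807
toothpaste: 33.2 × (4.35/3.18) = 33.2 × 1.367925 = 45.4151
broadband: 31.9 × (28.18/27.98) = 31.9 × 1.007148 = 32.1280
coffee: 18.0 × (24.30/17.67) = 18.0 × 1.375212 = 24.7538
Index = Σ wᵢ·(p₁ᵢ/p₀ᵢ) = 22.3807 + 45.4151 + 32.1280 + 24.7538 = 124.6776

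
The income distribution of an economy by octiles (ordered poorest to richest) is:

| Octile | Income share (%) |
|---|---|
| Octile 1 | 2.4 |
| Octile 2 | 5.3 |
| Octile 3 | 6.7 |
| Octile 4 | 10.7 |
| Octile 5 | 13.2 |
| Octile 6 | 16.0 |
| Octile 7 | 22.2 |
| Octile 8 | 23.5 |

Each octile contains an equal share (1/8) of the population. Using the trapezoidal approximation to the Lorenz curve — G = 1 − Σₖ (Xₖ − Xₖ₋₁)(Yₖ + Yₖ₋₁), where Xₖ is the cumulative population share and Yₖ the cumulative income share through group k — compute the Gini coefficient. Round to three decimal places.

0.328

Cumulative income shares Yₖ: 0.0240, 0.0770, 0.1440, 0.2510, 0.3830, 0.5430, 0.7650, 1.0000
Σ (Xₖ−Xₖ₋₁)(Yₖ+Yₖ₋₁) = (1/8)(0.0240+0.0000) + (1/8)(0.0770+0.0240) + (1/8)(0.1440+0.0770) + (1/8)(0.2510+0.1440) + (1/8)(0.3830+0.2510) + (1/8)(0.5430+0.3830) + (1/8)(0.7650+0.5430) + (1/8)(1.0000+0.7650)
  = 0.0030 + 0.0126 + 0.0276 + 0.0494 + 0.0793 + 0.1158 + 0.1635 + 0.2206 = 0.6718
G = 1 − 0.6718 = 0.3282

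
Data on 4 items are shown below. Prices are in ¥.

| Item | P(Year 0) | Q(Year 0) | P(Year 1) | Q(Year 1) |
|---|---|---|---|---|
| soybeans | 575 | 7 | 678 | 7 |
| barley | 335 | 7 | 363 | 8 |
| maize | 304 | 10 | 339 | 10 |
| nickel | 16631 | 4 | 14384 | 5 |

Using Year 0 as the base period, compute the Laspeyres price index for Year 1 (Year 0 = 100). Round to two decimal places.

89.83

Laspeyres price index uses base-period quantities as weights.
ΣP(Year 1)·Q(Year 0) = 678×7 + 363×7 + 339×10 + 14384×4 = 4746 + 2541 + 3390 + 57536 = 68213
ΣP(Year 0)·Q(Year 0) = 575×7 + 335×7 + 304×10 + 16631×4 = 4025 + 2345 + 3040 + 66524 = 75934
Index = 68213 / 75934 × 100 = 89.8320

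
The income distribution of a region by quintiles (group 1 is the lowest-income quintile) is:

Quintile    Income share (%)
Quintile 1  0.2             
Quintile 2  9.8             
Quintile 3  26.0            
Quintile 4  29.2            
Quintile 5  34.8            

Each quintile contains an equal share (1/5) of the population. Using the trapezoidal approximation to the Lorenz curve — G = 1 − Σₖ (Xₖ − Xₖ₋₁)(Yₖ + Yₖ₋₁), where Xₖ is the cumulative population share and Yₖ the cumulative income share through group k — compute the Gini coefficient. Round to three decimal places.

0.354

Cumulative income shares Yₖ: 0.0020, 0.1000, 0.3600, 0.6520, 1.0000
Σ (Xₖ−Xₖ₋₁)(Yₖ+Yₖ₋₁) = (1/5)(0.0020+0.0000) + (1/5)(0.1000+0.0020) + (1/5)(0.3600+0.1000) + (1/5)(0.6520+0.3600) + (1/5)(1.0000+0.6520)
  = 0.0004 + 0.0204 + 0.0920 + 0.2024 + 0.3304 = 0.6456
G = 1 − 0.6456 = 0.3544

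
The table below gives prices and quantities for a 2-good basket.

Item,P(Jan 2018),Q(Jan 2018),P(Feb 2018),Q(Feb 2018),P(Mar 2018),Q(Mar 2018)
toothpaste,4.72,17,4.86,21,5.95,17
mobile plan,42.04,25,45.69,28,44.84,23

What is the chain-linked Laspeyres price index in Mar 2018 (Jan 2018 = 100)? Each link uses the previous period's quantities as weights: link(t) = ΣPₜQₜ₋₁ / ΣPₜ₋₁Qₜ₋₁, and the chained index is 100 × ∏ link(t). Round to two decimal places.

Link Jan 2018→Feb 2018:
ΣP(Feb 2018)Q(Jan 2018) = 4.86×17 + 45.69×25 = 82.62 + 1142.25 = 1224.87
ΣP(Jan 2018)Q(Jan 2018) = 4.72×17 + 42.04×25 = 80.24 + 1051 = 1131.24
link = 1224.87/1131.24 = 1.082768
Link Feb 2018→Mar 2018:
ΣP(Mar 2018)Q(Feb 2018) = 5.95×21 + 44.84×28 = 124.95 + 1255.52 = 1380.47
ΣP(Feb 2018)Q(Feb 2018) = 4.86×21 + 45.69×28 = 102.06 + 1279.32 = 1381.38
link = 1380.47/1381.38 = 0.999341
Chained index = 100 × 1.082768 × 0.999341 = 108.2054

108.21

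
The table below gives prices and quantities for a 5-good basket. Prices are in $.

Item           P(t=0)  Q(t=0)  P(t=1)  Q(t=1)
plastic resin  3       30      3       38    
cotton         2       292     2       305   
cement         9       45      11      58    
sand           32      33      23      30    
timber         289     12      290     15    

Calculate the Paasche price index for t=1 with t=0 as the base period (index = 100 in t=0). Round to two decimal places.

97.87

Paasche price index uses current-period quantities as weights.
ΣP(t=1)·Q(t=1) = 3×38 + 2×305 + 11×58 + 23×30 + 290×15 = 114 + 610 + 638 + 690 + 4350 = 6402
ΣP(t=0)·Q(t=1) = 3×38 + 2×305 + 9×58 + 32×30 + 289×15 = 114 + 610 + 522 + 960 + 4335 = 6541
Index = 6402 / 6541 × 100 = 97.8749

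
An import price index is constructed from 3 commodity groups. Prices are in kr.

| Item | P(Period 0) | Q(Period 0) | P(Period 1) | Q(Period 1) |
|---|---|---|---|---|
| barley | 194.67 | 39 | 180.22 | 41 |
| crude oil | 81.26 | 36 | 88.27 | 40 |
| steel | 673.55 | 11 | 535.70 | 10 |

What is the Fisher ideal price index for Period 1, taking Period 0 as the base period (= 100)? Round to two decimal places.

90.20

Laspeyres component (base-period weights):
ΣP(Period 1)Q(Period 0) = 180.22×39 + 88.27×36 + 535.70×11 = 7028.58 + 3177.72 + 5892.7 = 16099
ΣP(Period 0)Q(Period 0) = 194.67×39 + 81.26×36 + 673.55×11 = 7592.13 + 2925.36 + 7409.05 = 17926.54
L = 16099 / 17926.54 × 100 = 89.8054
Paasche component (current-period weights):
ΣP(Period 1)Q(Period 1) = 180.22×41 + 88.27×40 + 535.70×10 = 7389.02 + 3530.8 + 5357 = 16276.82
ΣP(Period 0)Q(Period 1) = 194.67×41 + 81.26×40 + 673.55×10 = 7981.47 + 3250.4 + 6735.5 = 17967.37
P = 16276.82 / 17967.37 × 100 = 90.5910
Fisher = √(L × P) = √(89.8054 × 90.5910) = 90.1973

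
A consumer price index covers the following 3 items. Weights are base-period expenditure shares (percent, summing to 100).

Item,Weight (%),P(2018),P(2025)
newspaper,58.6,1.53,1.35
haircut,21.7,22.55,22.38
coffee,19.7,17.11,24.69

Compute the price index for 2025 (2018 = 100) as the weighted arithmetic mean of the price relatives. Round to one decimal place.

newspaper: 58.6 × (1.35/1.53) = 58.6 × 0.882353 = 51.7059
haircut: 21.7 × (22.38/22.55) = 21.7 × 0.992461 = 21.5364
coffee: 19.7 × (24.69/17.11) = 19.7 × 1.443016 = 28.4274
Index = Σ wᵢ·(p₁ᵢ/p₀ᵢ) = 51.7059 + 21.5364 + 28.4274 = 101.6697

101.7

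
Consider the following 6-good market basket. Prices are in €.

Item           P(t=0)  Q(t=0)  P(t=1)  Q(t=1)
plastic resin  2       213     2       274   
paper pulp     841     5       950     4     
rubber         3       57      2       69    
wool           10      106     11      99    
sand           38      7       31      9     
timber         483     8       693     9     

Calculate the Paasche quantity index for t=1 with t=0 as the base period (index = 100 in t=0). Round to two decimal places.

Paasche quantity index uses current-period prices as weights.
ΣP(t=1)·Q(t=1) = 2×274 + 950×4 + 2×69 + 11×99 + 31×9 + 693×9 = 548 + 3800 + 138 + 1089 + 279 + 6237 = 12091
ΣP(t=1)·Q(t=0) = 2×213 + 950×5 + 2×57 + 11×106 + 31×7 + 693×8 = 426 + 4750 + 114 + 1166 + 217 + 5544 = 12217
Index = 12091 / 12217 × 100 = 98.9687

98.97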